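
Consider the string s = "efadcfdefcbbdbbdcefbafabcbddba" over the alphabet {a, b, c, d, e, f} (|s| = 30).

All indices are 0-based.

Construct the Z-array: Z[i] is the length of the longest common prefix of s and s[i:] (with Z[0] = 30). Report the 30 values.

Z[0]=30
i=1: i≥r, start 0; Z[1]=0
i=2: i≥r, start 0; Z[2]=0
i=3: i≥r, start 0; Z[3]=0
i=4: i≥r, start 0; Z[4]=0
i=5: i≥r, start 0; Z[5]=0
i=6: i≥r, start 0; Z[6]=0
i=7: i≥r, start 0; Z[7]=2 grow→box=[7,9)
i=8: min(r-i=1, Z[1]=0)=0; Z[8]=0
i=9: i≥r, start 0; Z[9]=0
i=10: i≥r, start 0; Z[10]=0
i=11: i≥r, start 0; Z[11]=0
i=12: i≥r, start 0; Z[12]=0
i=13: i≥r, start 0; Z[13]=0
i=14: i≥r, start 0; Z[14]=0
i=15: i≥r, start 0; Z[15]=0
i=16: i≥r, start 0; Z[16]=0
i=17: i≥r, start 0; Z[17]=2 grow→box=[17,19)
i=18: min(r-i=1, Z[1]=0)=0; Z[18]=0
i=19: i≥r, start 0; Z[19]=0
i=20: i≥r, start 0; Z[20]=0
i=21: i≥r, start 0; Z[21]=0
i=22: i≥r, start 0; Z[22]=0
i=23: i≥r, start 0; Z[23]=0
i=24: i≥r, start 0; Z[24]=0
i=25: i≥r, start 0; Z[25]=0
i=26: i≥r, start 0; Z[26]=0
i=27: i≥r, start 0; Z[27]=0
i=28: i≥r, start 0; Z[28]=0
i=29: i≥r, start 0; Z[29]=0

[30, 0, 0, 0, 0, 0, 0, 2, 0, 0, 0, 0, 0, 0, 0, 0, 0, 2, 0, 0, 0, 0, 0, 0, 0, 0, 0, 0, 0, 0]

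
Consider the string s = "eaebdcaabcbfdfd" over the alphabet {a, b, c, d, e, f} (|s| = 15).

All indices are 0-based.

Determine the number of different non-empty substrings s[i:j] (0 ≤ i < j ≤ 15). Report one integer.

sorted suffixes:
  #0 SA[0]=6  'aabcbfdfd'
  #1 SA[1]=7  'abcbfdfd'
  #2 SA[2]=1  'aebdcaabcbfdfd'
  #3 SA[3]=8  'bcbfdfd'
  #4 SA[4]=3  'bdcaabcbfdfd'
  #5 SA[5]=10  'bfdfd'
  #6 SA[6]=5  'caabcbfdfd'
  #7 SA[7]=9  'cbfdfd'
  #8 SA[8]=14  'd'
  #9 SA[9]=4  'dcaabcbfdfd'
  #10 SA[10]=12  'dfd'
  #11 SA[11]=0  'eaebdcaabcbfdfd'
  #12 SA[12]=2  'ebdcaabcbfdfd'
  #13 SA[13]=13  'fd'
  #14 SA[14]=11  'fdfd'

SA = [6, 7, 1, 8, 3, 10, 5, 9, 14, 4, 12, 0, 2, 13, 11]
rank  pair      lcp
   1  s[6:],s[7:]  1  'a'
   2  s[7:],s[1:]  1  'a'
   3  s[1:],s[8:]  0  ''
   4  s[8:],s[3:]  1  'b'
   5  s[3:],s[10:]  1  'b'
   6  s[10:],s[5:]  0  ''
   7  s[5:],s[9:]  1  'c'
   8  s[9:],s[14:]  0  ''
   9  s[14:],s[4:]  1  'd'
  10  s[4:],s[12:]  1  'd'
  11  s[12:],s[0:]  0  ''
  12  s[0:],s[2:]  1  'e'
  13  s[2:],s[13:]  0  ''
  14  s[13:],s[11:]  2  'fd'

n(n+1)/2 = 15·16/2 = 120
Σ LCP = 0 + 1 + 1 + 0 + 1 + 1 + 0 + 1 + 0 + 1 + 1 + 0 + 1 + 0 + 2 = 10
distinct = 120 − 10 = 110

110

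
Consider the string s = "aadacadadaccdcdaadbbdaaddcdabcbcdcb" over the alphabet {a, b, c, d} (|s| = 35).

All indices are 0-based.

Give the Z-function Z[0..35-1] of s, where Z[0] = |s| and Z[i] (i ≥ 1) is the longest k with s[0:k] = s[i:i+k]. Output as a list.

[35, 1, 0, 1, 0, 1, 0, 1, 0, 1, 0, 0, 0, 0, 0, 3, 1, 0, 0, 0, 0, 3, 1, 0, 0, 0, 0, 1, 0, 0, 0, 0, 0, 0, 0]

Z[0]=35
i=1: i≥r, start 0; Z[1]=1 scan→box=[1,2)
i=2: i≥r, start 0; Z[2]=0
i=3: i≥r, start 0; Z[3]=1 scan→box=[3,4)
i=4: i≥r, start 0; Z[4]=0
i=5: i≥r, start 0; Z[5]=1 scan→box=[5,6)
i=6: i≥r, start 0; Z[6]=0
i=7: i≥r, start 0; Z[7]=1 scan→box=[7,8)
i=8: i≥r, start 0; Z[8]=0
i=9: i≥r, start 0; Z[9]=1 scan→box=[9,10)
i=10: i≥r, start 0; Z[10]=0
i=11: i≥r, start 0; Z[11]=0
i=12: i≥r, start 0; Z[12]=0
i=13: i≥r, start 0; Z[13]=0
i=14: i≥r, start 0; Z[14]=0
i=15: i≥r, start 0; Z[15]=3 scan→box=[15,18)
i=16: min(r-i=2, Z[1]=1)=1; Z[16]=1
i=17: min(r-i=1, Z[2]=0)=0; Z[17]=0
i=18: i≥r, start 0; Z[18]=0
i=19: i≥r, start 0; Z[19]=0
i=20: i≥r, start 0; Z[20]=0
i=21: i≥r, start 0; Z[21]=3 scan→box=[21,24)
i=22: min(r-i=2, Z[1]=1)=1; Z[22]=1
i=23: min(r-i=1, Z[2]=0)=0; Z[23]=0
i=24: i≥r, start 0; Z[24]=0
i=25: i≥r, start 0; Z[25]=0
i=26: i≥r, start 0; Z[26]=0
i=27: i≥r, start 0; Z[27]=1 scan→box=[27,28)
i=28: i≥r, start 0; Z[28]=0
i=29: i≥r, start 0; Z[29]=0
i=30: i≥r, start 0; Z[30]=0
i=31: i≥r, start 0; Z[31]=0
i=32: i≥r, start 0; Z[32]=0
i=33: i≥r, start 0; Z[33]=0
i=34: i≥r, start 0; Z[34]=0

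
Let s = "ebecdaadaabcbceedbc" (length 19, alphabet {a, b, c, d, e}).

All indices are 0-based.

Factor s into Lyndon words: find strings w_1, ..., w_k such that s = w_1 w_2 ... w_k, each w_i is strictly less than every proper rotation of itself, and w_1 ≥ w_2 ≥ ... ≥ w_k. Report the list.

emit factor 1: 'e' (i=0, period=1)
emit factor 2: 'becd' (i=1, period=4)
emit factor 3: 'aad' (i=5, period=3)
emit factor 4: 'aabcbceedbc' (i=8, period=11)

["e", "becd", "aad", "aabcbceedbc"]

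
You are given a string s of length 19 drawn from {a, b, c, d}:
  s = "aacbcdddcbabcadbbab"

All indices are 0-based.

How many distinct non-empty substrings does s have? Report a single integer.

169

sorted suffixes:
  #0 SA[0]=0  'aacbcdddcbabcadbbab'
  #1 SA[1]=17  'ab'
  #2 SA[2]=10  'abcadbbab'
  #3 SA[3]=1  'acbcdddcbabcadbbab'
  #4 SA[4]=13  'adbbab'
  #5 SA[5]=18  'b'
  #6 SA[6]=16  'bab'
  #7 SA[7]=9  'babcadbbab'
  #8 SA[8]=15  'bbab'
  #9 SA[9]=11  'bcadbbab'
  #10 SA[10]=3  'bcdddcbabcadbbab'
  #11 SA[11]=12  'cadbbab'
  #12 SA[12]=8  'cbabcadbbab'
  #13 SA[13]=2  'cbcdddcbabcadbbab'
  #14 SA[14]=4  'cdddcbabcadbbab'
  #15 SA[15]=14  'dbbab'
  #16 SA[16]=7  'dcbabcadbbab'
  #17 SA[17]=6  'ddcbabcadbbab'
  #18 SA[18]=5  'dddcbabcadbbab'

SA = [0, 17, 10, 1, 13, 18, 16, 9, 15, 11, 3, 12, 8, 2, 4, 14, 7, 6, 5]
[i] adj suffixes → lcp
  [1] 0/17 → 1 ('a')
  [2] 17/10 → 2 ('ab')
  [3] 10/1 → 1 ('a')
  [4] 1/13 → 1 ('a')
  [5] 13/18 → 0 ('')
  [6] 18/16 → 1 ('b')
  [7] 16/9 → 3 ('bab')
  [8] 9/15 → 1 ('b')
  [9] 15/11 → 1 ('b')
  [10] 11/3 → 2 ('bc')
  [11] 3/12 → 0 ('')
  [12] 12/8 → 1 ('c')
  [13] 8/2 → 2 ('cb')
  [14] 2/4 → 1 ('c')
  [15] 4/14 → 0 ('')
  [16] 14/7 → 1 ('d')
  [17] 7/6 → 1 ('d')
  [18] 6/5 → 2 ('dd')

n(n+1)/2 = 19·20/2 = 190
Σ LCP = 0 + 1 + 2 + 1 + 1 + 0 + 1 + 3 + 1 + 1 + 2 + 0 + 1 + 2 + 1 + 0 + 1 + 1 + 2 = 21
distinct = 190 − 21 = 169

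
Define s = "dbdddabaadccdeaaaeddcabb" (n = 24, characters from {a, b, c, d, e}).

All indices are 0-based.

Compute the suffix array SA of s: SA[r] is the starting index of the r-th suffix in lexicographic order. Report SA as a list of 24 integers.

sorted suffixes:
  #0 SA[0]=14  'aaaeddcabb'
  #1 SA[1]=7  'aadccdeaaaeddcabb'
  #2 SA[2]=15  'aaeddcabb'
  #3 SA[3]=5  'abaadccdeaaaeddcabb'
  #4 SA[4]=21  'abb'
  #5 SA[5]=8  'adccdeaaaeddcabb'
  #6 SA[6]=16  'aeddcabb'
  #7 SA[7]=23  'b'
  #8 SA[8]=6  'baadccdeaaaeddcabb'
  #9 SA[9]=22  'bb'
  #10 SA[10]=1  'bdddabaadccdeaaaeddcabb'
  #11 SA[11]=20  'cabb'
  #12 SA[12]=10  'ccdeaaaeddcabb'
  #13 SA[13]=11  'cdeaaaeddcabb'
  #14 SA[14]=4  'dabaadccdeaaaeddcabb'
  #15 SA[15]=0  'dbdddabaadccdeaaaeddcabb'
  #16 SA[16]=19  'dcabb'
  #17 SA[17]=9  'dccdeaaaeddcabb'
  #18 SA[18]=3  'ddabaadccdeaaaeddcabb'
  #19 SA[19]=18  'ddcabb'
  #20 SA[20]=2  'dddabaadccdeaaaeddcabb'
  #21 SA[21]=12  'deaaaeddcabb'
  #22 SA[22]=13  'eaaaeddcabb'
  #23 SA[23]=17  'eddcabb'

[14, 7, 15, 5, 21, 8, 16, 23, 6, 22, 1, 20, 10, 11, 4, 0, 19, 9, 3, 18, 2, 12, 13, 17]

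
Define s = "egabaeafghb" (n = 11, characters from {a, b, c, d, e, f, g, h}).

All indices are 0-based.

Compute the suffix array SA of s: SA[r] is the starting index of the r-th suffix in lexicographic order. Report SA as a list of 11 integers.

[2, 4, 6, 10, 3, 5, 0, 7, 1, 8, 9]

rank→(start, suffix):
  0 → (2, 'abaeafghb')
  1 → (4, 'aeafghb')
  2 → (6, 'afghb')
  3 → (10, 'b')
  4 → (3, 'baeafghb')
  5 → (5, 'eafghb')
  6 → (0, 'egabaeafghb')
  7 → (7, 'fghb')
  8 → (1, 'gabaeafghb')
  9 → (8, 'ghb')
  10 → (9, 'hb')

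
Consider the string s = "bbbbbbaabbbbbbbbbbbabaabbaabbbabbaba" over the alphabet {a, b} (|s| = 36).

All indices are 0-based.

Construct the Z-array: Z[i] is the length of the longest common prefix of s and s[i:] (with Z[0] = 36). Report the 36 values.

[36, 5, 4, 3, 2, 1, 0, 0, 6, 6, 6, 6, 6, 7, 5, 4, 3, 2, 1, 0, 1, 0, 0, 2, 1, 0, 0, 3, 2, 1, 0, 2, 1, 0, 1, 0]

Z[0]=36
i=1: fresh scan; Z[1]=5 scan→box=[1,6)
i=2: min(r-i=4, Z[1]=5)=4; Z[2]=4
i=3: min(r-i=3, Z[2]=4)=3; Z[3]=3
i=4: min(r-i=2, Z[3]=3)=2; Z[4]=2
i=5: min(r-i=1, Z[4]=2)=1; Z[5]=1
i=6: fresh scan; Z[6]=0
i=7: fresh scan; Z[7]=0
i=8: fresh scan; Z[8]=6 scan→box=[8,14)
i=9: min(r-i=5, Z[1]=5)=5; Z[9]=6 scan→box=[9,15)
i=10: min(r-i=5, Z[1]=5)=5; Z[10]=6 scan→box=[10,16)
i=11: min(r-i=5, Z[1]=5)=5; Z[11]=6 scan→box=[11,17)
i=12: min(r-i=5, Z[1]=5)=5; Z[12]=6 scan→box=[12,18)
i=13: min(r-i=5, Z[1]=5)=5; Z[13]=7 scan→box=[13,20)
i=14: min(r-i=6, Z[1]=5)=5; Z[14]=5
i=15: min(r-i=5, Z[2]=4)=4; Z[15]=4
i=16: min(r-i=4, Z[3]=3)=3; Z[16]=3
i=17: min(r-i=3, Z[4]=2)=2; Z[17]=2
i=18: min(r-i=2, Z[5]=1)=1; Z[18]=1
i=19: min(r-i=1, Z[6]=0)=0; Z[19]=0
i=20: fresh scan; Z[20]=1 scan→box=[20,21)
i=21: fresh scan; Z[21]=0
i=22: fresh scan; Z[22]=0
i=23: fresh scan; Z[23]=2 scan→box=[23,25)
i=24: min(r-i=1, Z[1]=5)=1; Z[24]=1
i=25: fresh scan; Z[25]=0
i=26: fresh scan; Z[26]=0
i=27: fresh scan; Z[27]=3 scan→box=[27,30)
i=28: min(r-i=2, Z[1]=5)=2; Z[28]=2
i=29: min(r-i=1, Z[2]=4)=1; Z[29]=1
i=30: fresh scan; Z[30]=0
i=31: fresh scan; Z[31]=2 scan→box=[31,33)
i=32: min(r-i=1, Z[1]=5)=1; Z[32]=1
i=33: fresh scan; Z[33]=0
i=34: fresh scan; Z[34]=1 scan→box=[34,35)
i=35: fresh scan; Z[35]=0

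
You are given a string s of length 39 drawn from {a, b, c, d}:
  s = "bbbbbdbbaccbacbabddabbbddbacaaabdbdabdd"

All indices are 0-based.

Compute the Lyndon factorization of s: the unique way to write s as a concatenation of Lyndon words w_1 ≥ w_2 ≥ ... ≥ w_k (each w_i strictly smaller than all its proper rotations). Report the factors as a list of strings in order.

["bbbbbd", "b", "b", "accb", "acb", "abdd", "abbbddbac", "aaabdbdabdd"]

emit factor 1: 'bbbbbd' (i=0, period=6)
emit factor 2: 'b' (i=6, period=1)
emit factor 3: 'b' (i=7, period=1)
emit factor 4: 'accb' (i=8, period=4)
emit factor 5: 'acb' (i=12, period=3)
emit factor 6: 'abdd' (i=15, period=4)
emit factor 7: 'abbbddbac' (i=19, period=9)
emit factor 8: 'aaabdbdabdd' (i=28, period=11)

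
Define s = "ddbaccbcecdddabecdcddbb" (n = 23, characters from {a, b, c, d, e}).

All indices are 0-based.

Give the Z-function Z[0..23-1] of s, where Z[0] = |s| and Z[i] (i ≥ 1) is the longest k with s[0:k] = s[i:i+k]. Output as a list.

[23, 1, 0, 0, 0, 0, 0, 0, 0, 0, 2, 2, 1, 0, 0, 0, 0, 1, 0, 3, 1, 0, 0]

Z[0]=23
i=1: outside box; Z[1]=1 grow→box=[1,2)
i=2: outside box; Z[2]=0
i=3: outside box; Z[3]=0
i=4: outside box; Z[4]=0
i=5: outside box; Z[5]=0
i=6: outside box; Z[6]=0
i=7: outside box; Z[7]=0
i=8: outside box; Z[8]=0
i=9: outside box; Z[9]=0
i=10: outside box; Z[10]=2 grow→box=[10,12)
i=11: min(r-i=1, Z[1]=1)=1; Z[11]=2 grow→box=[11,13)
i=12: min(r-i=1, Z[1]=1)=1; Z[12]=1
i=13: outside box; Z[13]=0
i=14: outside box; Z[14]=0
i=15: outside box; Z[15]=0
i=16: outside box; Z[16]=0
i=17: outside box; Z[17]=1 grow→box=[17,18)
i=18: outside box; Z[18]=0
i=19: outside box; Z[19]=3 grow→box=[19,22)
i=20: min(r-i=2, Z[1]=1)=1; Z[20]=1
i=21: min(r-i=1, Z[2]=0)=0; Z[21]=0
i=22: outside box; Z[22]=0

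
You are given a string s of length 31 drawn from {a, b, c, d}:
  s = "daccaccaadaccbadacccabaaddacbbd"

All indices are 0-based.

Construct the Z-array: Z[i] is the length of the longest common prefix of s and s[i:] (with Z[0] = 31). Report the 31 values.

[31, 0, 0, 0, 0, 0, 0, 0, 0, 4, 0, 0, 0, 0, 0, 4, 0, 0, 0, 0, 0, 0, 0, 0, 1, 3, 0, 0, 0, 0, 1]

Z[0]=31
i=1: outside box; Z[1]=0
i=2: outside box; Z[2]=0
i=3: outside box; Z[3]=0
i=4: outside box; Z[4]=0
i=5: outside box; Z[5]=0
i=6: outside box; Z[6]=0
i=7: outside box; Z[7]=0
i=8: outside box; Z[8]=0
i=9: outside box; Z[9]=4 scan→box=[9,13)
i=10: min(r-i=3, Z[1]=0)=0; Z[10]=0
i=11: min(r-i=2, Z[2]=0)=0; Z[11]=0
i=12: min(r-i=1, Z[3]=0)=0; Z[12]=0
i=13: outside box; Z[13]=0
i=14: outside box; Z[14]=0
i=15: outside box; Z[15]=4 scan→box=[15,19)
i=16: min(r-i=3, Z[1]=0)=0; Z[16]=0
i=17: min(r-i=2, Z[2]=0)=0; Z[17]=0
i=18: min(r-i=1, Z[3]=0)=0; Z[18]=0
i=19: outside box; Z[19]=0
i=20: outside box; Z[20]=0
i=21: outside box; Z[21]=0
i=22: outside box; Z[22]=0
i=23: outside box; Z[23]=0
i=24: outside box; Z[24]=1 scan→box=[24,25)
i=25: outside box; Z[25]=3 scan→box=[25,28)
i=26: min(r-i=2, Z[1]=0)=0; Z[26]=0
i=27: min(r-i=1, Z[2]=0)=0; Z[27]=0
i=28: outside box; Z[28]=0
i=29: outside box; Z[29]=0
i=30: outside box; Z[30]=1 scan→box=[30,31)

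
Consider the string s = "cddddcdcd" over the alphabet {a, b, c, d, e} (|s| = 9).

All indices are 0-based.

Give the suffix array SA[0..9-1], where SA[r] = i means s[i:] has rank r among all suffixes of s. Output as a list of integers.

[7, 5, 0, 8, 6, 4, 3, 2, 1]

rank | idx | suffix
   0 |   7 | cd
   1 |   5 | cdcd
   2 |   0 | cddddcdcd
   3 |   8 | d
   4 |   6 | dcd
   5 |   4 | dcdcd
   6 |   3 | ddcdcd
   7 |   2 | dddcdcd
   8 |   1 | ddddcdcd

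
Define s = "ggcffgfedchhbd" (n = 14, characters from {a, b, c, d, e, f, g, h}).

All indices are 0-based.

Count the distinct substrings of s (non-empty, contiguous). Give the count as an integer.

98

sorted suffixes:
  #0 SA[0]=12  'bd'
  #1 SA[1]=2  'cffgfedchhbd'
  #2 SA[2]=9  'chhbd'
  #3 SA[3]=13  'd'
  #4 SA[4]=8  'dchhbd'
  #5 SA[5]=7  'edchhbd'
  #6 SA[6]=6  'fedchhbd'
  #7 SA[7]=3  'ffgfedchhbd'
  #8 SA[8]=4  'fgfedchhbd'
  #9 SA[9]=1  'gcffgfedchhbd'
  #10 SA[10]=5  'gfedchhbd'
  #11 SA[11]=0  'ggcffgfedchhbd'
  #12 SA[12]=11  'hbd'
  #13 SA[13]=10  'hhbd'

SA = [12, 2, 9, 13, 8, 7, 6, 3, 4, 1, 5, 0, 11, 10]
i: (SA[i-1],SA[i]) lcp shared
  1: (12,2) 0 ''
  2: (2,9) 1 'c'
  3: (9,13) 0 ''
  4: (13,8) 1 'd'
  5: (8,7) 0 ''
  6: (7,6) 0 ''
  7: (6,3) 1 'f'
  8: (3,4) 1 'f'
  9: (4,1) 0 ''
  10: (1,5) 1 'g'
  11: (5,0) 1 'g'
  12: (0,11) 0 ''
  13: (11,10) 1 'h'

n(n+1)/2 = 14·15/2 = 105
Σ LCP = 0 + 0 + 1 + 0 + 1 + 0 + 0 + 1 + 1 + 0 + 1 + 1 + 0 + 1 = 7
distinct = 105 − 7 = 98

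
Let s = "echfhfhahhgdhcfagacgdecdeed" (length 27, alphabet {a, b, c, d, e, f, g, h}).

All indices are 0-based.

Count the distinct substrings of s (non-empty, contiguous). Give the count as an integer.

rank | idx | suffix
   0 |  17 | acgdecdeed
   1 |  15 | agacgdecdeed
   2 |   7 | ahhgdhcfagacgdecdeed
   3 |  22 | cdeed
   4 |  13 | cfagacgdecdeed
   5 |  18 | cgdecdeed
   6 |   1 | chfhfhahhgdhcfagacgdecdeed
   7 |  26 | d
   8 |  20 | decdeed
   9 |  23 | deed
  10 |  11 | dhcfagacgdecdeed
  11 |  21 | ecdeed
  12 |   0 | echfhfhahhgdhcfagacgdecdeed
  13 |  25 | ed
  14 |  24 | eed
  15 |  14 | fagacgdecdeed
  16 |   5 | fhahhgdhcfagacgdecdeed
  17 |   3 | fhfhahhgdhcfagacgdecdeed
  18 |  16 | gacgdecdeed
  19 |  19 | gdecdeed
  20 |  10 | gdhcfagacgdecdeed
  21 |   6 | hahhgdhcfagacgdecdeed
  22 |  12 | hcfagacgdecdeed
  23 |   4 | hfhahhgdhcfagacgdecdeed
  24 |   2 | hfhfhahhgdhcfagacgdecdeed
  25 |   9 | hgdhcfagacgdecdeed
  26 |   8 | hhgdhcfagacgdecdeed

SA = [17, 15, 7, 22, 13, 18, 1, 26, 20, 23, 11, 21, 0, 25, 24, 14, 5, 3, 16, 19, 10, 6, 12, 4, 2, 9, 8]
[i] adj suffixes → lcp
  [1] 17/15 → 1 ('a')
  [2] 15/7 → 1 ('a')
  [3] 7/22 → 0 ('')
  [4] 22/13 → 1 ('c')
  [5] 13/18 → 1 ('c')
  [6] 18/1 → 1 ('c')
  [7] 1/26 → 0 ('')
  [8] 26/20 → 1 ('d')
  [9] 20/23 → 2 ('de')
  [10] 23/11 → 1 ('d')
  [11] 11/21 → 0 ('')
  [12] 21/0 → 2 ('ec')
  [13] 0/25 → 1 ('e')
  [14] 25/24 → 1 ('e')
  [15] 24/14 → 0 ('')
  [16] 14/5 → 1 ('f')
  [17] 5/3 → 2 ('fh')
  [18] 3/16 → 0 ('')
  [19] 16/19 → 1 ('g')
  [20] 19/10 → 2 ('gd')
  [21] 10/6 → 0 ('')
  [22] 6/12 → 1 ('h')
  [23] 12/4 → 1 ('h')
  [24] 4/2 → 3 ('hfh')
  [25] 2/9 → 1 ('h')
  [26] 9/8 → 1 ('h')

n(n+1)/2 = 27·28/2 = 378
Σ LCP = 0 + 1 + 1 + 0 + 1 + 1 + 1 + 0 + 1 + 2 + 1 + 0 + 2 + 1 + 1 + 0 + 1 + 2 + 0 + 1 + 2 + 0 + 1 + 1 + 3 + 1 + 1 = 26
distinct = 378 − 26 = 352

352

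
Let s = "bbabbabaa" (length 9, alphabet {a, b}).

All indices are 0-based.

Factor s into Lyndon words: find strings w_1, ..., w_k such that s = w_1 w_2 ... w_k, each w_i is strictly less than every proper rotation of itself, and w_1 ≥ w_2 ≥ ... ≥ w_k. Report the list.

["b", "b", "abb", "ab", "a", "a"]

emit factor 1: 'b' (i=0, period=1)
emit factor 2: 'b' (i=1, period=1)
emit factor 3: 'abb' (i=2, period=3)
emit factor 4: 'ab' (i=5, period=2)
emit factor 5: 'a' (i=7, period=1)
emit factor 6: 'a' (i=8, period=1)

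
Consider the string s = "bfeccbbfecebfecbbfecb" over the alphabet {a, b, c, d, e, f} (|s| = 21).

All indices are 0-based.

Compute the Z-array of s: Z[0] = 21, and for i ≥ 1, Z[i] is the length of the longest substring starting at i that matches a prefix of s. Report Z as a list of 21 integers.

Z[0]=21
i=1: i≥r, start 0; Z[1]=0
i=2: i≥r, start 0; Z[2]=0
i=3: i≥r, start 0; Z[3]=0
i=4: i≥r, start 0; Z[4]=0
i=5: i≥r, start 0; Z[5]=1 grow→box=[5,6)
i=6: i≥r, start 0; Z[6]=4 grow→box=[6,10)
i=7: min(r-i=3, Z[1]=0)=0; Z[7]=0
i=8: min(r-i=2, Z[2]=0)=0; Z[8]=0
i=9: min(r-i=1, Z[3]=0)=0; Z[9]=0
i=10: i≥r, start 0; Z[10]=0
i=11: i≥r, start 0; Z[11]=4 grow→box=[11,15)
i=12: min(r-i=3, Z[1]=0)=0; Z[12]=0
i=13: min(r-i=2, Z[2]=0)=0; Z[13]=0
i=14: min(r-i=1, Z[3]=0)=0; Z[14]=0
i=15: i≥r, start 0; Z[15]=1 grow→box=[15,16)
i=16: i≥r, start 0; Z[16]=4 grow→box=[16,20)
i=17: min(r-i=3, Z[1]=0)=0; Z[17]=0
i=18: min(r-i=2, Z[2]=0)=0; Z[18]=0
i=19: min(r-i=1, Z[3]=0)=0; Z[19]=0
i=20: i≥r, start 0; Z[20]=1 grow→box=[20,21)

[21, 0, 0, 0, 0, 1, 4, 0, 0, 0, 0, 4, 0, 0, 0, 1, 4, 0, 0, 0, 1]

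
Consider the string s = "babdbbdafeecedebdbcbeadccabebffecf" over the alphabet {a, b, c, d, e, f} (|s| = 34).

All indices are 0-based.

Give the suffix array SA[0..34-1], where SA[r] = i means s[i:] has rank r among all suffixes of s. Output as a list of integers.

sorted suffixes:
  #0 SA[0]=1  'abdbbdafeecedebdbcbeadccabebffecf'
  #1 SA[1]=25  'abebffecf'
  #2 SA[2]=21  'adccabebffecf'
  #3 SA[3]=7  'afeecedebdbcbeadccabebffecf'
  #4 SA[4]=0  'babdbbdafeecedebdbcbeadccabebffecf'
  #5 SA[5]=4  'bbdafeecedebdbcbeadccabebffecf'
  #6 SA[6]=17  'bcbeadccabebffecf'
  #7 SA[7]=5  'bdafeecedebdbcbeadccabebffecf'
  #8 SA[8]=2  'bdbbdafeecedebdbcbeadccabebffecf'
  #9 SA[9]=15  'bdbcbeadccabebffecf'
  #10 SA[10]=19  'beadccabebffecf'
  #11 SA[11]=26  'bebffecf'
  #12 SA[12]=28  'bffecf'
  #13 SA[13]=24  'cabebffecf'
  #14 SA[14]=18  'cbeadccabebffecf'
  #15 SA[15]=23  'ccabebffecf'
  #16 SA[16]=11  'cedebdbcbeadccabebffecf'
  #17 SA[17]=32  'cf'
  #18 SA[18]=6  'dafeecedebdbcbeadccabebffecf'
  #19 SA[19]=3  'dbbdafeecedebdbcbeadccabebffecf'
  #20 SA[20]=16  'dbcbeadccabebffecf'
  #21 SA[21]=22  'dccabebffecf'
  #22 SA[22]=13  'debdbcbeadccabebffecf'
  #23 SA[23]=20  'eadccabebffecf'
  #24 SA[24]=14  'ebdbcbeadccabebffecf'
  #25 SA[25]=27  'ebffecf'
  #26 SA[26]=10  'ecedebdbcbeadccabebffecf'
  #27 SA[27]=31  'ecf'
  #28 SA[28]=12  'edebdbcbeadccabebffecf'
  #29 SA[29]=9  'eecedebdbcbeadccabebffecf'
  #30 SA[30]=33  'f'
  #31 SA[31]=30  'fecf'
  #32 SA[32]=8  'feecedebdbcbeadccabebffecf'
  #33 SA[33]=29  'ffecf'

[1, 25, 21, 7, 0, 4, 17, 5, 2, 15, 19, 26, 28, 24, 18, 23, 11, 32, 6, 3, 16, 22, 13, 20, 14, 27, 10, 31, 12, 9, 33, 30, 8, 29]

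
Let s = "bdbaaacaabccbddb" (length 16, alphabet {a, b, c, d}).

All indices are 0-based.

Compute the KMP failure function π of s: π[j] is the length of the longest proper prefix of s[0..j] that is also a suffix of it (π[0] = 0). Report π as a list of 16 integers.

[0, 0, 1, 0, 0, 0, 0, 0, 0, 1, 0, 0, 1, 2, 0, 1]

π[0] = 0
j=1 s[j]='d': π[1]=0 (border '')
j=2 s[j]='b': π[2]=1 (border 'b')
j=3 s[j]='a': k: 1→0; π[3]=0 (border '')
j=4 s[j]='a': π[4]=0 (border '')
j=5 s[j]='a': π[5]=0 (border '')
j=6 s[j]='c': π[6]=0 (border '')
j=7 s[j]='a': π[7]=0 (border '')
j=8 s[j]='a': π[8]=0 (border '')
j=9 s[j]='b': π[9]=1 (border 'b')
j=10 s[j]='c': k: 1→0; π[10]=0 (border '')
j=11 s[j]='c': π[11]=0 (border '')
j=12 s[j]='b': π[12]=1 (border 'b')
j=13 s[j]='d': π[13]=2 (border 'bd')
j=14 s[j]='d': k: 2→0; π[14]=0 (border '')
j=15 s[j]='b': π[15]=1 (border 'b')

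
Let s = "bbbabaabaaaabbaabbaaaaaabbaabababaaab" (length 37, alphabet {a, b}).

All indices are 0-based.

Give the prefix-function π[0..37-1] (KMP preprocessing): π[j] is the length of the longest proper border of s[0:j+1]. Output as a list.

π[0] = 0
j=1 s[j]='b': π[1]=1 (border 'b')
j=2 s[j]='b': π[2]=2 (border 'bb')
j=3 s[j]='a': k: 2→1→0; π[3]=0 (border '')
j=4 s[j]='b': π[4]=1 (border 'b')
j=5 s[j]='a': k: 1→0; π[5]=0 (border '')
j=6 s[j]='a': π[6]=0 (border '')
j=7 s[j]='b': π[7]=1 (border 'b')
j=8 s[j]='a': k: 1→0; π[8]=0 (border '')
j=9 s[j]='a': π[9]=0 (border '')
j=10 s[j]='a': π[10]=0 (border '')
j=11 s[j]='a': π[11]=0 (border '')
j=12 s[j]='b': π[12]=1 (border 'b')
j=13 s[j]='b': π[13]=2 (border 'bb')
j=14 s[j]='a': k: 2→1→0; π[14]=0 (border '')
j=15 s[j]='a': π[15]=0 (border '')
j=16 s[j]='b': π[16]=1 (border 'b')
j=17 s[j]='b': π[17]=2 (border 'bb')
j=18 s[j]='a': k: 2→1→0; π[18]=0 (border '')
j=19 s[j]='a': π[19]=0 (border '')
j=20 s[j]='a': π[20]=0 (border '')
j=21 s[j]='a': π[21]=0 (border '')
j=22 s[j]='a': π[22]=0 (border '')
j=23 s[j]='a': π[23]=0 (border '')
j=24 s[j]='b': π[24]=1 (border 'b')
j=25 s[j]='b': π[25]=2 (border 'bb')
j=26 s[j]='a': k: 2→1→0; π[26]=0 (border '')
j=27 s[j]='a': π[27]=0 (border '')
j=28 s[j]='b': π[28]=1 (border 'b')
j=29 s[j]='a': k: 1→0; π[29]=0 (border '')
j=30 s[j]='b': π[30]=1 (border 'b')
j=31 s[j]='a': k: 1→0; π[31]=0 (border '')
j=32 s[j]='b': π[32]=1 (border 'b')
j=33 s[j]='a': k: 1→0; π[33]=0 (border '')
j=34 s[j]='a': π[34]=0 (border '')
j=35 s[j]='a': π[35]=0 (border '')
j=36 s[j]='b': π[36]=1 (border 'b')

[0, 1, 2, 0, 1, 0, 0, 1, 0, 0, 0, 0, 1, 2, 0, 0, 1, 2, 0, 0, 0, 0, 0, 0, 1, 2, 0, 0, 1, 0, 1, 0, 1, 0, 0, 0, 1]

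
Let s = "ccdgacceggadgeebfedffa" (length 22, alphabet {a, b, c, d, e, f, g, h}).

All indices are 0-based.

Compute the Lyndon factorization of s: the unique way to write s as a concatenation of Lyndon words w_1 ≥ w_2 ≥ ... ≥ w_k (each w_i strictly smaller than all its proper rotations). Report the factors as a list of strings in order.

emit factor 1: 'ccdg' (i=0, period=4)
emit factor 2: 'acceggadgeebfedff' (i=4, period=17)
emit factor 3: 'a' (i=21, period=1)

["ccdg", "acceggadgeebfedff", "a"]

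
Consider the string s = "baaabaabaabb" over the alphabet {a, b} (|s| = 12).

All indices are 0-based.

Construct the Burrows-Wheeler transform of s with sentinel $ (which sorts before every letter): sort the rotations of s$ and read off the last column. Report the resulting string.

rank  rotation       last
    0  $baaabaabaabb  b
    1  aaabaabaabb$b  b
    2  aabaabaabb$ba  a
    3  aabaabb$baaab  b
    4  aabb$baaabaab  b
    5  abaabaabb$baa  a
    6  abaabb$baaaba  a
    7  abb$baaabaaba  a
    8  b$baaabaabaab  b
    9  baaabaabaabb$  $
   10  baabaabb$baaa  a
   11  baabb$baaabaa  a
   12  bb$baaabaabaa  a

bbabbaaab$aaa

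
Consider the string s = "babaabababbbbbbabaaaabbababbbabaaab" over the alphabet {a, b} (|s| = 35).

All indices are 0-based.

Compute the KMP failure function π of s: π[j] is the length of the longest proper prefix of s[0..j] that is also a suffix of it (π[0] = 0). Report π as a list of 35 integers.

π[0] = 0
j=1 s[j]='a': π[1]=0 (border '')
j=2 s[j]='b': π[2]=1 (border 'b')
j=3 s[j]='a': π[3]=2 (border 'ba')
j=4 s[j]='a': k: 2→0; π[4]=0 (border '')
j=5 s[j]='b': π[5]=1 (border 'b')
j=6 s[j]='a': π[6]=2 (border 'ba')
j=7 s[j]='b': π[7]=3 (border 'bab')
j=8 s[j]='a': π[8]=4 (border 'baba')
j=9 s[j]='b': k: 4→2; π[9]=3 (border 'bab')
j=10 s[j]='b': k: 3→1→0; π[10]=1 (border 'b')
j=11 s[j]='b': k: 1→0; π[11]=1 (border 'b')
j=12 s[j]='b': k: 1→0; π[12]=1 (border 'b')
j=13 s[j]='b': k: 1→0; π[13]=1 (border 'b')
j=14 s[j]='b': k: 1→0; π[14]=1 (border 'b')
j=15 s[j]='a': π[15]=2 (border 'ba')
j=16 s[j]='b': π[16]=3 (border 'bab')
j=17 s[j]='a': π[17]=4 (border 'baba')
j=18 s[j]='a': π[18]=5 (border 'babaa')
j=19 s[j]='a': k: 5→0; π[19]=0 (border '')
j=20 s[j]='a': π[20]=0 (border '')
j=21 s[j]='b': π[21]=1 (border 'b')
j=22 s[j]='b': k: 1→0; π[22]=1 (border 'b')
j=23 s[j]='a': π[23]=2 (border 'ba')
j=24 s[j]='b': π[24]=3 (border 'bab')
j=25 s[j]='a': π[25]=4 (border 'baba')
j=26 s[j]='b': k: 4→2; π[26]=3 (border 'bab')
j=27 s[j]='b': k: 3→1→0; π[27]=1 (border 'b')
j=28 s[j]='b': k: 1→0; π[28]=1 (border 'b')
j=29 s[j]='a': π[29]=2 (border 'ba')
j=30 s[j]='b': π[30]=3 (border 'bab')
j=31 s[j]='a': π[31]=4 (border 'baba')
j=32 s[j]='a': π[32]=5 (border 'babaa')
j=33 s[j]='a': k: 5→0; π[33]=0 (border '')
j=34 s[j]='b': π[34]=1 (border 'b')

[0, 0, 1, 2, 0, 1, 2, 3, 4, 3, 1, 1, 1, 1, 1, 2, 3, 4, 5, 0, 0, 1, 1, 2, 3, 4, 3, 1, 1, 2, 3, 4, 5, 0, 1]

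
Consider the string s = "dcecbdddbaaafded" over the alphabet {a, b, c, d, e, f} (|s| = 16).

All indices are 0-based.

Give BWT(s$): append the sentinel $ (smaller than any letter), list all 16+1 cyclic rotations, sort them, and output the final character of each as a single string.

dbaadceded$dbfcda

rank  rotation           last
    0  $dcecbdddbaaafded  d
    1  aaafded$dcecbdddb  b
    2  aafded$dcecbdddba  a
    3  afded$dcecbdddbaa  a
    4  baaafded$dcecbddd  d
    5  bdddbaaafded$dcec  c
    6  cbdddbaaafded$dce  e
    7  cecbdddbaaafded$d  d
    8  d$dcecbdddbaaafde  e
    9  dbaaafded$dcecbdd  d
   10  dcecbdddbaaafded$  $
   11  ddbaaafded$dcecbd  d
   12  dddbaaafded$dcecb  b
   13  ded$dcecbdddbaaaf  f
   14  ecbdddbaaafded$dc  c
   15  ed$dcecbdddbaaafd  d
   16  fded$dcecbdddbaaa  a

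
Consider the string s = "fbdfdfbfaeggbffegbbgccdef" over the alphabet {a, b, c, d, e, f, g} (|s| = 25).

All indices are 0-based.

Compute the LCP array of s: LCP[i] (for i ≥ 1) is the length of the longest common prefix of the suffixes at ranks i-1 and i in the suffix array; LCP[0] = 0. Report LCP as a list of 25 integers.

[0, 0, 1, 1, 2, 1, 0, 1, 0, 1, 2, 0, 1, 2, 0, 1, 1, 2, 1, 1, 1, 0, 2, 1, 1]

rank | idx | suffix
   0 |   8 | aeggbffegbbgccdef
   1 |  17 | bbgccdef
   2 |   1 | bdfdfbfaeggbffegbbgccdef
   3 |   6 | bfaeggbffegbbgccdef
   4 |  12 | bffegbbgccdef
   5 |  18 | bgccdef
   6 |  20 | ccdef
   7 |  21 | cdef
   8 |  22 | def
   9 |   4 | dfbfaeggbffegbbgccdef
  10 |   2 | dfdfbfaeggbffegbbgccdef
  11 |  23 | ef
  12 |  15 | egbbgccdef
  13 |   9 | eggbffegbbgccdef
  14 |  24 | f
  15 |   7 | faeggbffegbbgccdef
  16 |   0 | fbdfdfbfaeggbffegbbgccdef
  17 |   5 | fbfaeggbffegbbgccdef
  18 |   3 | fdfbfaeggbffegbbgccdef
  19 |  14 | fegbbgccdef
  20 |  13 | ffegbbgccdef
  21 |  16 | gbbgccdef
  22 |  11 | gbffegbbgccdef
  23 |  19 | gccdef
  24 |  10 | ggbffegbbgccdef

SA = [8, 17, 1, 6, 12, 18, 20, 21, 22, 4, 2, 23, 15, 9, 24, 7, 0, 5, 3, 14, 13, 16, 11, 19, 10]
i: (SA[i-1],SA[i]) lcp shared
  1: (8,17) 0 ''
  2: (17,1) 1 'b'
  3: (1,6) 1 'b'
  4: (6,12) 2 'bf'
  5: (12,18) 1 'b'
  6: (18,20) 0 ''
  7: (20,21) 1 'c'
  8: (21,22) 0 ''
  9: (22,4) 1 'd'
  10: (4,2) 2 'df'
  11: (2,23) 0 ''
  12: (23,15) 1 'e'
  13: (15,9) 2 'eg'
  14: (9,24) 0 ''
  15: (24,7) 1 'f'
  16: (7,0) 1 'f'
  17: (0,5) 2 'fb'
  18: (5,3) 1 'f'
  19: (3,14) 1 'f'
  20: (14,13) 1 'f'
  21: (13,16) 0 ''
  22: (16,11) 2 'gb'
  23: (11,19) 1 'g'
  24: (19,10) 1 'g'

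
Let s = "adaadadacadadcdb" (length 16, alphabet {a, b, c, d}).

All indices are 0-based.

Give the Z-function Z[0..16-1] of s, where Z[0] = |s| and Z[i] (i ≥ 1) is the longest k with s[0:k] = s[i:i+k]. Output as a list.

[16, 0, 1, 3, 0, 3, 0, 1, 0, 3, 0, 2, 0, 0, 0, 0]

Z[0]=16
i=1: outside box; Z[1]=0
i=2: outside box; Z[2]=1 grow→box=[2,3)
i=3: outside box; Z[3]=3 grow→box=[3,6)
i=4: min(r-i=2, Z[1]=0)=0; Z[4]=0
i=5: min(r-i=1, Z[2]=1)=1; Z[5]=3 grow→box=[5,8)
i=6: min(r-i=2, Z[1]=0)=0; Z[6]=0
i=7: min(r-i=1, Z[2]=1)=1; Z[7]=1
i=8: outside box; Z[8]=0
i=9: outside box; Z[9]=3 grow→box=[9,12)
i=10: min(r-i=2, Z[1]=0)=0; Z[10]=0
i=11: min(r-i=1, Z[2]=1)=1; Z[11]=2 grow→box=[11,13)
i=12: min(r-i=1, Z[1]=0)=0; Z[12]=0
i=13: outside box; Z[13]=0
i=14: outside box; Z[14]=0
i=15: outside box; Z[15]=0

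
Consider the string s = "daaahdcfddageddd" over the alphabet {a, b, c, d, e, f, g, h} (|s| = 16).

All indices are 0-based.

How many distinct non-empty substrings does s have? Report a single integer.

rank→(start, suffix):
  0 → (1, 'aaahdcfddageddd')
  1 → (2, 'aahdcfddageddd')
  2 → (10, 'ageddd')
  3 → (3, 'ahdcfddageddd')
  4 → (6, 'cfddageddd')
  5 → (15, 'd')
  6 → (0, 'daaahdcfddageddd')
  7 → (9, 'dageddd')
  8 → (5, 'dcfddageddd')
  9 → (14, 'dd')
  10 → (8, 'ddageddd')
  11 → (13, 'ddd')
  12 → (12, 'eddd')
  13 → (7, 'fddageddd')
  14 → (11, 'geddd')
  15 → (4, 'hdcfddageddd')

SA = [1, 2, 10, 3, 6, 15, 0, 9, 5, 14, 8, 13, 12, 7, 11, 4]
[i] adj suffixes → lcp
  [1] 1/2 → 2 ('aa')
  [2] 2/10 → 1 ('a')
  [3] 10/3 → 1 ('a')
  [4] 3/6 → 0 ('')
  [5] 6/15 → 0 ('')
  [6] 15/0 → 1 ('d')
  [7] 0/9 → 2 ('da')
  [8] 9/5 → 1 ('d')
  [9] 5/14 → 1 ('d')
  [10] 14/8 → 2 ('dd')
  [11] 8/13 → 2 ('dd')
  [12] 13/12 → 0 ('')
  [13] 12/7 → 0 ('')
  [14] 7/11 → 0 ('')
  [15] 11/4 → 0 ('')

n(n+1)/2 = 16·17/2 = 136
Σ LCP = 0 + 2 + 1 + 1 + 0 + 0 + 1 + 2 + 1 + 1 + 2 + 2 + 0 + 0 + 0 + 0 = 13
distinct = 136 − 13 = 123

123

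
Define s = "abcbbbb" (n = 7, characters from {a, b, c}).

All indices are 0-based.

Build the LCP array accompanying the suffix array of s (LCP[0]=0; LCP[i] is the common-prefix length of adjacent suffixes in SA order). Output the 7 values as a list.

[0, 0, 1, 2, 3, 1, 0]

rank→(start, suffix):
  0 → (0, 'abcbbbb')
  1 → (6, 'b')
  2 → (5, 'bb')
  3 → (4, 'bbb')
  4 → (3, 'bbbb')
  5 → (1, 'bcbbbb')
  6 → (2, 'cbbbb')

SA = [0, 6, 5, 4, 3, 1, 2]
i: (SA[i-1],SA[i]) lcp shared
  1: (0,6) 0 ''
  2: (6,5) 1 'b'
  3: (5,4) 2 'bb'
  4: (4,3) 3 'bbb'
  5: (3,1) 1 'b'
  6: (1,2) 0 ''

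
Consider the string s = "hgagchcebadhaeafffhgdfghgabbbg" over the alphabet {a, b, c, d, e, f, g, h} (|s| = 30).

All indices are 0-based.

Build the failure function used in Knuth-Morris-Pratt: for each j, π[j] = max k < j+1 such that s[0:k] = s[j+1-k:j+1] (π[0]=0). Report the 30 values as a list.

π[0] = 0
j=1 s[j]='g': π[1]=0 (border '')
j=2 s[j]='a': π[2]=0 (border '')
j=3 s[j]='g': π[3]=0 (border '')
j=4 s[j]='c': π[4]=0 (border '')
j=5 s[j]='h': π[5]=1 (border 'h')
j=6 s[j]='c': k: 1→0; π[6]=0 (border '')
j=7 s[j]='e': π[7]=0 (border '')
j=8 s[j]='b': π[8]=0 (border '')
j=9 s[j]='a': π[9]=0 (border '')
j=10 s[j]='d': π[10]=0 (border '')
j=11 s[j]='h': π[11]=1 (border 'h')
j=12 s[j]='a': k: 1→0; π[12]=0 (border '')
j=13 s[j]='e': π[13]=0 (border '')
j=14 s[j]='a': π[14]=0 (border '')
j=15 s[j]='f': π[15]=0 (border '')
j=16 s[j]='f': π[16]=0 (border '')
j=17 s[j]='f': π[17]=0 (border '')
j=18 s[j]='h': π[18]=1 (border 'h')
j=19 s[j]='g': π[19]=2 (border 'hg')
j=20 s[j]='d': k: 2→0; π[20]=0 (border '')
j=21 s[j]='f': π[21]=0 (border '')
j=22 s[j]='g': π[22]=0 (border '')
j=23 s[j]='h': π[23]=1 (border 'h')
j=24 s[j]='g': π[24]=2 (border 'hg')
j=25 s[j]='a': π[25]=3 (border 'hga')
j=26 s[j]='b': k: 3→0; π[26]=0 (border '')
j=27 s[j]='b': π[27]=0 (border '')
j=28 s[j]='b': π[28]=0 (border '')
j=29 s[j]='g': π[29]=0 (border '')

[0, 0, 0, 0, 0, 1, 0, 0, 0, 0, 0, 1, 0, 0, 0, 0, 0, 0, 1, 2, 0, 0, 0, 1, 2, 3, 0, 0, 0, 0]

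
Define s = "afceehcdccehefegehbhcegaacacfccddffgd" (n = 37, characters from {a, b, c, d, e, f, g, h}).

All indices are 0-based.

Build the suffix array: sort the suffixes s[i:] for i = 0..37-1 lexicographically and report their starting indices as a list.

rank→(start, suffix):
  0 → (23, 'aacacfccddffgd')
  1 → (24, 'acacfccddffgd')
  2 → (26, 'acfccddffgd')
  3 → (0, 'afceehcdccehefegehbhcegaacacfccddffgd')
  4 → (18, 'bhcegaacacfccddffgd')
  5 → (25, 'cacfccddffgd')
  6 → (29, 'ccddffgd')
  7 → (8, 'ccehefegehbhcegaacacfccddffgd')
  8 → (6, 'cdccehefegehbhcegaacacfccddffgd')
  9 → (30, 'cddffgd')
  10 → (2, 'ceehcdccehefegehbhcegaacacfccddffgd')
  11 → (20, 'cegaacacfccddffgd')
  12 → (9, 'cehefegehbhcegaacacfccddffgd')
  13 → (27, 'cfccddffgd')
  14 → (36, 'd')
  15 → (7, 'dccehefegehbhcegaacacfccddffgd')
  16 → (31, 'ddffgd')
  17 → (32, 'dffgd')
  18 → (3, 'eehcdccehefegehbhcegaacacfccddffgd')
  19 → (12, 'efegehbhcegaacacfccddffgd')
  20 → (21, 'egaacacfccddffgd')
  21 → (14, 'egehbhcegaacacfccddffgd')
  22 → (16, 'ehbhcegaacacfccddffgd')
  23 → (4, 'ehcdccehefegehbhcegaacacfccddffgd')
  24 → (10, 'ehefegehbhcegaacacfccddffgd')
  25 → (28, 'fccddffgd')
  26 → (1, 'fceehcdccehefegehbhcegaacacfccddffgd')
  27 → (13, 'fegehbhcegaacacfccddffgd')
  28 → (33, 'ffgd')
  29 → (34, 'fgd')
  30 → (22, 'gaacacfccddffgd')
  31 → (35, 'gd')
  32 → (15, 'gehbhcegaacacfccddffgd')
  33 → (17, 'hbhcegaacacfccddffgd')
  34 → (5, 'hcdccehefegehbhcegaacacfccddffgd')
  35 → (19, 'hcegaacacfccddffgd')
  36 → (11, 'hefegehbhcegaacacfccddffgd')

[23, 24, 26, 0, 18, 25, 29, 8, 6, 30, 2, 20, 9, 27, 36, 7, 31, 32, 3, 12, 21, 14, 16, 4, 10, 28, 1, 13, 33, 34, 22, 35, 15, 17, 5, 19, 11]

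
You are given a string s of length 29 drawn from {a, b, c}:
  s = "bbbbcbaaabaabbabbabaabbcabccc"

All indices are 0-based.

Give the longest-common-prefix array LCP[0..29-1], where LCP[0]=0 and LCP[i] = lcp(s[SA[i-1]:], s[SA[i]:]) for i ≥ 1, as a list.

[0, 2, 3, 4, 1, 6, 2, 5, 3, 2, 0, 3, 5, 2, 3, 1, 4, 2, 3, 2, 3, 1, 2, 2, 0, 1, 1, 1, 2]

sorted suffixes:
  #0 SA[0]=6  'aaabaabbabbabaabbcabccc'
  #1 SA[1]=7  'aabaabbabbabaabbcabccc'
  #2 SA[2]=10  'aabbabbabaabbcabccc'
  #3 SA[3]=19  'aabbcabccc'
  #4 SA[4]=8  'abaabbabbabaabbcabccc'
  #5 SA[5]=17  'abaabbcabccc'
  #6 SA[6]=14  'abbabaabbcabccc'
  #7 SA[7]=11  'abbabbabaabbcabccc'
  #8 SA[8]=20  'abbcabccc'
  #9 SA[9]=24  'abccc'
  #10 SA[10]=5  'baaabaabbabbabaabbcabccc'
  #11 SA[11]=9  'baabbabbabaabbcabccc'
  #12 SA[12]=18  'baabbcabccc'
  #13 SA[13]=16  'babaabbcabccc'
  #14 SA[14]=13  'babbabaabbcabccc'
  #15 SA[15]=15  'bbabaabbcabccc'
  #16 SA[16]=12  'bbabbabaabbcabccc'
  #17 SA[17]=0  'bbbbcbaaabaabbabbabaabbcabccc'
  #18 SA[18]=1  'bbbcbaaabaabbabbabaabbcabccc'
  #19 SA[19]=21  'bbcabccc'
  #20 SA[20]=2  'bbcbaaabaabbabbabaabbcabccc'
  #21 SA[21]=22  'bcabccc'
  #22 SA[22]=3  'bcbaaabaabbabbabaabbcabccc'
  #23 SA[23]=25  'bccc'
  #24 SA[24]=28  'c'
  #25 SA[25]=23  'cabccc'
  #26 SA[26]=4  'cbaaabaabbabbabaabbcabccc'
  #27 SA[27]=27  'cc'
  #28 SA[28]=26  'ccc'

SA = [6, 7, 10, 19, 8, 17, 14, 11, 20, 24, 5, 9, 18, 16, 13, 15, 12, 0, 1, 21, 2, 22, 3, 25, 28, 23, 4, 27, 26]
i: (SA[i-1],SA[i]) lcp shared
  1: (6,7) 2 'aa'
  2: (7,10) 3 'aab'
  3: (10,19) 4 'aabb'
  4: (19,8) 1 'a'
  5: (8,17) 6 'abaabb'
  6: (17,14) 2 'ab'
  7: (14,11) 5 'abbab'
  8: (11,20) 3 'abb'
  9: (20,24) 2 'ab'
  10: (24,5) 0 ''
  11: (5,9) 3 'baa'
  12: (9,18) 5 'baabb'
  13: (18,16) 2 'ba'
  14: (16,13) 3 'bab'
  15: (13,15) 1 'b'
  16: (15,12) 4 'bbab'
  17: (12,0) 2 'bb'
  18: (0,1) 3 'bbb'
  19: (1,21) 2 'bb'
  20: (21,2) 3 'bbc'
  21: (2,22) 1 'b'
  22: (22,3) 2 'bc'
  23: (3,25) 2 'bc'
  24: (25,28) 0 ''
  25: (28,23) 1 'c'
  26: (23,4) 1 'c'
  27: (4,27) 1 'c'
  28: (27,26) 2 'cc'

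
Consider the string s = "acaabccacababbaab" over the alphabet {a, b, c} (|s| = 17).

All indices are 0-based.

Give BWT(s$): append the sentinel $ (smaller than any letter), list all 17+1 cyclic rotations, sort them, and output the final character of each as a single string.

bbcacba$cabaaaaacb

rank  rotation            last
    0  $acaabccacababbaab  b
    1  aab$acaabccacababb  b
    2  aabccacababbaab$ac  c
    3  ab$acaabccacababba  a
    4  ababbaab$acaabccac  c
    5  abbaab$acaabccacab  b
    6  abccacababbaab$aca  a
    7  acaabccacababbaab$  $
    8  acababbaab$acaabcc  c
    9  b$acaabccacababbaa  a
   10  baab$acaabccacabab  b
   11  babbaab$acaabccaca  a
   12  bbaab$acaabccacaba  a
   13  bccacababbaab$acaa  a
   14  caabccacababbaab$a  a
   15  cababbaab$acaabcca  a
   16  cacababbaab$acaabc  c
   17  ccacababbaab$acaab  b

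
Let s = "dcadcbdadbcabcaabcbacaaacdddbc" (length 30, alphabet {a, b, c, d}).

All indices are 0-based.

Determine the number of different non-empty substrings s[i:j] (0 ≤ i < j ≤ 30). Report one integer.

420

rank→(start, suffix):
  0 → (21, 'aaacdddbc')
  1 → (14, 'aabcbacaaacdddbc')
  2 → (22, 'aacdddbc')
  3 → (11, 'abcaabcbacaaacdddbc')
  4 → (15, 'abcbacaaacdddbc')
  5 → (19, 'acaaacdddbc')
  6 → (23, 'acdddbc')
  7 → (7, 'adbcabcaabcbacaaacdddbc')
  8 → (2, 'adcbdadbcabcaabcbacaaacdddbc')
  9 → (18, 'bacaaacdddbc')
  10 → (28, 'bc')
  11 → (12, 'bcaabcbacaaacdddbc')
  12 → (9, 'bcabcaabcbacaaacdddbc')
  13 → (16, 'bcbacaaacdddbc')
  14 → (5, 'bdadbcabcaabcbacaaacdddbc')
  15 → (29, 'c')
  16 → (20, 'caaacdddbc')
  17 → (13, 'caabcbacaaacdddbc')
  18 → (10, 'cabcaabcbacaaacdddbc')
  19 → (1, 'cadcbdadbcabcaabcbacaaacdddbc')
  20 → (17, 'cbacaaacdddbc')
  21 → (4, 'cbdadbcabcaabcbacaaacdddbc')
  22 → (24, 'cdddbc')
  23 → (6, 'dadbcabcaabcbacaaacdddbc')
  24 → (27, 'dbc')
  25 → (8, 'dbcabcaabcbacaaacdddbc')
  26 → (0, 'dcadcbdadbcabcaabcbacaaacdddbc')
  27 → (3, 'dcbdadbcabcaabcbacaaacdddbc')
  28 → (26, 'ddbc')
  29 → (25, 'dddbc')

SA = [21, 14, 22, 11, 15, 19, 23, 7, 2, 18, 28, 12, 9, 16, 5, 29, 20, 13, 10, 1, 17, 4, 24, 6, 27, 8, 0, 3, 26, 25]
i: (SA[i-1],SA[i]) lcp shared
  1: (21,14) 2 'aa'
  2: (14,22) 2 'aa'
  3: (22,11) 1 'a'
  4: (11,15) 3 'abc'
  5: (15,19) 1 'a'
  6: (19,23) 2 'ac'
  7: (23,7) 1 'a'
  8: (7,2) 2 'ad'
  9: (2,18) 0 ''
  10: (18,28) 1 'b'
  11: (28,12) 2 'bc'
  12: (12,9) 3 'bca'
  13: (9,16) 2 'bc'
  14: (16,5) 1 'b'
  15: (5,29) 0 ''
  16: (29,20) 1 'c'
  17: (20,13) 3 'caa'
  18: (13,10) 2 'ca'
  19: (10,1) 2 'ca'
  20: (1,17) 1 'c'
  21: (17,4) 2 'cb'
  22: (4,24) 1 'c'
  23: (24,6) 0 ''
  24: (6,27) 1 'd'
  25: (27,8) 3 'dbc'
  26: (8,0) 1 'd'
  27: (0,3) 2 'dc'
  28: (3,26) 1 'd'
  29: (26,25) 2 'dd'

n(n+1)/2 = 30·31/2 = 465
Σ LCP = 0 + 2 + 2 + 1 + 3 + 1 + 2 + 1 + 2 + 0 + 1 + 2 + 3 + 2 + 1 + 0 + 1 + 3 + 2 + 2 + 1 + 2 + 1 + 0 + 1 + 3 + 1 + 2 + 1 + 2 = 45
distinct = 465 − 45 = 420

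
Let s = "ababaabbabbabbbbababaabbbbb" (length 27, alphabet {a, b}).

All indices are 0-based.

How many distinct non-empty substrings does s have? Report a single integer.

rank→(start, suffix):
  0 → (4, 'aabbabbabbbbababaabbbbb')
  1 → (20, 'aabbbbb')
  2 → (2, 'abaabbabbabbbbababaabbbbb')
  3 → (18, 'abaabbbbb')
  4 → (0, 'ababaabbabbabbbbababaabbbbb')
  5 → (16, 'ababaabbbbb')
  6 → (5, 'abbabbabbbbababaabbbbb')
  7 → (8, 'abbabbbbababaabbbbb')
  8 → (11, 'abbbbababaabbbbb')
  9 → (21, 'abbbbb')
  10 → (26, 'b')
  11 → (3, 'baabbabbabbbbababaabbbbb')
  12 → (19, 'baabbbbb')
  13 → (1, 'babaabbabbabbbbababaabbbbb')
  14 → (17, 'babaabbbbb')
  15 → (15, 'bababaabbbbb')
  16 → (7, 'babbabbbbababaabbbbb')
  17 → (10, 'babbbbababaabbbbb')
  18 → (25, 'bb')
  19 → (14, 'bbababaabbbbb')
  20 → (6, 'bbabbabbbbababaabbbbb')
  21 → (9, 'bbabbbbababaabbbbb')
  22 → (24, 'bbb')
  23 → (13, 'bbbababaabbbbb')
  24 → (23, 'bbbb')
  25 → (12, 'bbbbababaabbbbb')
  26 → (22, 'bbbbb')

SA = [4, 20, 2, 18, 0, 16, 5, 8, 11, 21, 26, 3, 19, 1, 17, 15, 7, 10, 25, 14, 6, 9, 24, 13, 23, 12, 22]
[i] adj suffixes → lcp
  [1] 4/20 → 4 ('aabb')
  [2] 20/2 → 1 ('a')
  [3] 2/18 → 6 ('abaabb')
  [4] 18/0 → 3 ('aba')
  [5] 0/16 → 8 ('ababaabb')
  [6] 16/5 → 2 ('ab')
  [7] 5/8 → 6 ('abbabb')
  [8] 8/11 → 3 ('abb')
  [9] 11/21 → 5 ('abbbb')
  [10] 21/26 → 0 ('')
  [11] 26/3 → 1 ('b')
  [12] 3/19 → 5 ('baabb')
  [13] 19/1 → 2 ('ba')
  [14] 1/17 → 7 ('babaabb')
  [15] 17/15 → 4 ('baba')
  [16] 15/7 → 3 ('bab')
  [17] 7/10 → 4 ('babb')
  [18] 10/25 → 1 ('b')
  [19] 25/14 → 2 ('bb')
  [20] 14/6 → 4 ('bbab')
  [21] 6/9 → 5 ('bbabb')
  [22] 9/24 → 2 ('bb')
  [23] 24/13 → 3 ('bbb')
  [24] 13/23 → 3 ('bbb')
  [25] 23/12 → 4 ('bbbb')
  [26] 12/22 → 4 ('bbbb')

n(n+1)/2 = 27·28/2 = 378
Σ LCP = 0 + 4 + 1 + 6 + 3 + 8 + 2 + 6 + 3 + 5 + 0 + 1 + 5 + 2 + 7 + 4 + 3 + 4 + 1 + 2 + 4 + 5 + 2 + 3 + 3 + 4 + 4 = 92
distinct = 378 − 92 = 286

286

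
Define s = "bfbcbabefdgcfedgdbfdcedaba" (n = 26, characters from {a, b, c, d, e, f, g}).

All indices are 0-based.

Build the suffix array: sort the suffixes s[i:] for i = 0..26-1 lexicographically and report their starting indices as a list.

[25, 23, 5, 24, 4, 2, 6, 0, 17, 3, 20, 11, 22, 16, 19, 9, 14, 21, 13, 7, 1, 18, 8, 12, 10, 15]

rank→(start, suffix):
  0 → (25, 'a')
  1 → (23, 'aba')
  2 → (5, 'abefdgcfedgdbfdcedaba')
  3 → (24, 'ba')
  4 → (4, 'babefdgcfedgdbfdcedaba')
  5 → (2, 'bcbabefdgcfedgdbfdcedaba')
  6 → (6, 'befdgcfedgdbfdcedaba')
  7 → (0, 'bfbcbabefdgcfedgdbfdcedaba')
  8 → (17, 'bfdcedaba')
  9 → (3, 'cbabefdgcfedgdbfdcedaba')
  10 → (20, 'cedaba')
  11 → (11, 'cfedgdbfdcedaba')
  12 → (22, 'daba')
  13 → (16, 'dbfdcedaba')
  14 → (19, 'dcedaba')
  15 → (9, 'dgcfedgdbfdcedaba')
  16 → (14, 'dgdbfdcedaba')
  17 → (21, 'edaba')
  18 → (13, 'edgdbfdcedaba')
  19 → (7, 'efdgcfedgdbfdcedaba')
  20 → (1, 'fbcbabefdgcfedgdbfdcedaba')
  21 → (18, 'fdcedaba')
  22 → (8, 'fdgcfedgdbfdcedaba')
  23 → (12, 'fedgdbfdcedaba')
  24 → (10, 'gcfedgdbfdcedaba')
  25 → (15, 'gdbfdcedaba')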